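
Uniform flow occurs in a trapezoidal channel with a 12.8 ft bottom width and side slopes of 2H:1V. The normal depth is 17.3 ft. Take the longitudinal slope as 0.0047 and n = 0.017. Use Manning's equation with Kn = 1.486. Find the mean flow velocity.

With bottom width b = 12.8 ft and side slope z = 2: A = (b + zy)y = (12.8 + 2×17.3)×17.3 = 820 ft²; P = b + 2y√(1+z²) = 12.8 + 2×17.3×2.236 = 90.17 ft.
Hydraulic radius R = A/P = 820/90.17 = 9.094 ft.
From Manning's equation, V = (1.486/n) R^(2/3) S^(1/2) = (1.486/0.017) × 9.094^(2/3) × 0.0047^(1/2) = 26.1 ft/s.

V = 26.1 ft/s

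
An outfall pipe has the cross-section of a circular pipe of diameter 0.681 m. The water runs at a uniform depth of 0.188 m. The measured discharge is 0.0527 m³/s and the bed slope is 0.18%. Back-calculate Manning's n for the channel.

For a circular section of diameter D = 0.681 m at depth y = 0.188 m, the central angle is θ = 2 arccos(1 − 2y/D) = 2.213 rad. Then A = (D²/8)(θ − sin θ) = 0.08185 m² and P = Dθ/2 = 0.7535 m.
Hydraulic radius R = A/P = 0.08185/0.7535 = 0.1086 m.
Rearranging Manning's equation: n = (1/Q) A R^(2/3) S^(1/2) = (1/0.0527) × 0.08185 × 0.1086^(2/3) × √0.0018 = 0.015.

n = 0.015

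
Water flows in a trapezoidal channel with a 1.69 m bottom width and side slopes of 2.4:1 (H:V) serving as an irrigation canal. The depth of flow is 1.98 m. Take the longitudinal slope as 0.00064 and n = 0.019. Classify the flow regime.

With bottom width b = 1.69 m and side slope z = 2.4: A = (b + zy)y = (1.69 + 2.4×1.98)×1.98 = 12.76 m²; P = b + 2y√(1+z²) = 1.69 + 2×1.98×2.6 = 11.99 m.
Hydraulic radius R = A/P = 12.76/11.99 = 1.064 m.
V = (1/n) R^(2/3) √S = (1/0.019) × 1.064^(2/3) × √0.00064 = 1.388 m/s. Hydraulic depth D_h = A/T = 12.76/11.19 = 1.139 m.
Froude number Fr = V/√(g·D_h) = 1.388/√(9.81×1.139) = 0.415, which is less than 1, so the flow is subcritical.

subcritical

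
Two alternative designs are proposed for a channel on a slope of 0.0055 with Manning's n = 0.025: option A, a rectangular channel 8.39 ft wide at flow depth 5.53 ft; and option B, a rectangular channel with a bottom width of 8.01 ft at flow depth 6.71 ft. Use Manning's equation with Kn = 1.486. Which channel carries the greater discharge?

Channel A: Flow area A = b·y = 8.39 × 5.53 = 46.4 ft². Wetted perimeter P = b + 2y = 8.39 + 2×5.53 = 19.45 ft. Hydraulic radius R = A/P = 46.4/19.45 = 2.385 ft. Q_A = (1.486/0.025)·46.4·2.385^(2/3)·√0.0055 = 365.1 ft³/s.
Channel B: Flow area A = b·y = 8.01 × 6.71 = 53.75 ft². Wetted perimeter P = b + 2y = 8.01 + 2×6.71 = 21.43 ft. Hydraulic radius R = A/P = 53.75/21.43 = 2.508 ft. Q_B = (1.486/0.025)·53.75·2.508^(2/3)·√0.0055 = 437.4 ft³/s.
Q_A = 365.1 ft³/s vs Q_B = 437.4 ft³/s, so channel B carries more.

channel B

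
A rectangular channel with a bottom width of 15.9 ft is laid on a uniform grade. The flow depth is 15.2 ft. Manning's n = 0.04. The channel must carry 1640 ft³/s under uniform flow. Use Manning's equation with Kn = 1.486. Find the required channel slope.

Flow area A = b·y = 15.9 × 15.2 = 241.7 ft². Wetted perimeter P = b + 2y = 15.9 + 2×15.2 = 46.3 ft.
Hydraulic radius R = A/P = 241.7/46.3 = 5.22 ft.
From Manning's equation, S = [nQ / (1.486 A R^(2/3))]² = [0.04 × 1640 / (1.486 × 241.7 × 5.22^(2/3))]² = 0.00368.

S = 0.00368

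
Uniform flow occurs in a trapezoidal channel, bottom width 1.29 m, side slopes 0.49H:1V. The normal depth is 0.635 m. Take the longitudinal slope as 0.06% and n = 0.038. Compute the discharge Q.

With bottom width b = 1.29 m and side slope z = 0.49: A = (b + zy)y = (1.29 + 0.49×0.635)×0.635 = 1.017 m²; P = b + 2y√(1+z²) = 1.29 + 2×0.635×1.114 = 2.704 m.
Hydraulic radius R = A/P = 1.017/2.704 = 0.376 m.
Manning's equation: Q = (1/n) A R^(2/3) S^(1/2) = (1/0.038) × 1.017 × 0.376^(2/3) × 0.0006^(1/2) = 0.341 m³/s.

Q = 0.341 m³/s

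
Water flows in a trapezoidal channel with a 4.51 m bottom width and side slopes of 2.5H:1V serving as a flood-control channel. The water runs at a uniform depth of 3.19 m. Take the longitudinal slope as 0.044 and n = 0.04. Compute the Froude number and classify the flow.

supercritical

With bottom width b = 4.51 m and side slope z = 2.5: A = (b + zy)y = (4.51 + 2.5×3.19)×3.19 = 39.83 m²; P = b + 2y√(1+z²) = 4.51 + 2×3.19×2.693 = 21.69 m.
Hydraulic radius R = A/P = 39.83/21.69 = 1.836 m.
V = (1/n) R^(2/3) √S = (1/0.04) × 1.836^(2/3) × √0.044 = 7.864 m/s. Hydraulic depth D_h = A/T = 39.83/20.46 = 1.947 m.
Froude number Fr = V/√(g·D_h) = 7.864/√(9.81×1.947) = 1.8, which is greater than 1, so the flow is supercritical.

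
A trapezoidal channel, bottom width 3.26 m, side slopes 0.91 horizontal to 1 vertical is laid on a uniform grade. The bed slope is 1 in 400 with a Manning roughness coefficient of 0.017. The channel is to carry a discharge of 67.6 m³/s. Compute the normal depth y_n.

y_n = 2.91 m

Manning's equation rearranged: A R^(2/3) = nQ / (1·√S) = 0.017 × 67.6 / (√0.0025) = 22.98.
Trying y = 3.44 m: A R^(2/3) = 31.92 — over.
Trying y = 2.39 m: A R^(2/3) = 15.76 — short.
Trying y = 2.91 m: A R^(2/3) = 22.98 — close enough.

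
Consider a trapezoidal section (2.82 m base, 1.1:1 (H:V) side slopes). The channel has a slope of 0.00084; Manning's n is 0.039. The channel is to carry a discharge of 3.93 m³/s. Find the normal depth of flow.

Manning's equation rearranged: A R^(2/3) = nQ / (1·√S) = 0.039 × 3.93 / (√0.00084) = 5.288.
Trying y = 1.17 m: A R^(2/3) = 4.012 — too small.
Trying y = 1.61 m: A R^(2/3) = 7.251 — too large.
Trying y = 1.36 m: A R^(2/3) = 5.289 — matches.

y_n = 1.36 m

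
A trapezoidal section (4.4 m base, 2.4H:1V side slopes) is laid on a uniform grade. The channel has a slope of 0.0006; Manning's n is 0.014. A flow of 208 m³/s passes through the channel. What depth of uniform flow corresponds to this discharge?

Manning's equation rearranged: A R^(2/3) = nQ / (1·√S) = 0.014 × 208 / (√0.0006) = 118.9.
At y = 5.03 m: A R^(2/3) = 161.1 — high.
At y = 3.17 m: A R^(2/3) = 56.8 — low.
At y = 4.41 m: A R^(2/3) = 119 — matches.

y_n = 4.41 m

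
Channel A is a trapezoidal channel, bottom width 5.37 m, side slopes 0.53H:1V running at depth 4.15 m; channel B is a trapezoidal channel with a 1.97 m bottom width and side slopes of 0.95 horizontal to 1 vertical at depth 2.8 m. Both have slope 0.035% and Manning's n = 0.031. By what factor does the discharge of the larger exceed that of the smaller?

3.3

Channel A: With bottom width b = 5.37 m and side slope z = 0.53: A = (b + zy)y = (5.37 + 0.53×4.15)×4.15 = 31.41 m²; P = b + 2y√(1+z²) = 5.37 + 2×4.15×1.132 = 14.76 m. Hydraulic radius R = A/P = 31.41/14.76 = 2.128 m. Q_A = (1/0.031)·31.41·2.128^(2/3)·√0.00035 = 31.36 m³/s.
Channel B: With bottom width b = 1.97 m and side slope z = 0.95: A = (b + zy)y = (1.97 + 0.95×2.8)×2.8 = 12.96 m²; P = b + 2y√(1+z²) = 1.97 + 2×2.8×1.379 = 9.694 m. Hydraulic radius R = A/P = 12.96/9.694 = 1.337 m. Q_B = (1/0.031)·12.96·1.337^(2/3)·√0.00035 = 9.497 m³/s.
The larger discharge is 31.36 m³/s and the smaller is 9.497 m³/s; the ratio is 3.3.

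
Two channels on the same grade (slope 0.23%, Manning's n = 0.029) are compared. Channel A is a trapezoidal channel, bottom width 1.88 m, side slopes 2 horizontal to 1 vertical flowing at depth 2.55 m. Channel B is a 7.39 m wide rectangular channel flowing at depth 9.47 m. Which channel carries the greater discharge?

Channel A: With bottom width b = 1.88 m and side slope z = 2: A = (b + zy)y = (1.88 + 2×2.55)×2.55 = 17.8 m²; P = b + 2y√(1+z²) = 1.88 + 2×2.55×2.236 = 13.28 m. Hydraulic radius R = A/P = 17.8/13.28 = 1.34 m. Q_A = (1/0.029)·17.8·1.34^(2/3)·√0.0023 = 35.77 m³/s.
Channel B: Flow area A = b·y = 7.39 × 9.47 = 69.98 m². Wetted perimeter P = b + 2y = 7.39 + 2×9.47 = 26.33 m. Hydraulic radius R = A/P = 69.98/26.33 = 2.658 m. Q_B = (1/0.029)·69.98·2.658^(2/3)·√0.0023 = 222.1 m³/s.
Q_A = 35.77 m³/s vs Q_B = 222.1 m³/s, so channel B carries more.

channel B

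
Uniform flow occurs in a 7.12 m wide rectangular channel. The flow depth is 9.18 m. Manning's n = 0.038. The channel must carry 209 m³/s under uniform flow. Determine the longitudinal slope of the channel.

Flow area A = b·y = 7.12 × 9.18 = 65.36 m². Wetted perimeter P = b + 2y = 7.12 + 2×9.18 = 25.48 m.
Hydraulic radius R = A/P = 65.36/25.48 = 2.565 m.
From Manning's equation, S = [nQ / (1 A R^(2/3))]² = [0.038 × 209 / (1 × 65.36 × 2.565^(2/3))]² = 0.0042.

S = 0.0042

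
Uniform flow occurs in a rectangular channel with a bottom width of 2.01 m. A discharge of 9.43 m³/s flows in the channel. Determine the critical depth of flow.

y_c = 1.31 m

For a rectangular channel, critical depth y_c = (q²/g)^(1/3) where q = Q/b = 9.43/2.01 = 4.692 m²/s.
So y_c = (4.692²/9.81)^(1/3) = 1.31 m.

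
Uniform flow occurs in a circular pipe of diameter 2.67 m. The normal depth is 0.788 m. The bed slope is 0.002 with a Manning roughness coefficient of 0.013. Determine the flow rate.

Q = 2.79 m³/s

For a circular section of diameter D = 2.67 m at depth y = 0.788 m, the central angle is θ = 2 arccos(1 − 2y/D) = 2.297 rad. Then A = (D²/8)(θ − sin θ) = 1.381 m² and P = Dθ/2 = 3.067 m.
Hydraulic radius R = A/P = 1.381/3.067 = 0.4503 m.
Manning's equation: Q = (1/n) A R^(2/3) S^(1/2) = (1/0.013) × 1.381 × 0.4503^(2/3) × 0.002^(1/2) = 2.79 m³/s.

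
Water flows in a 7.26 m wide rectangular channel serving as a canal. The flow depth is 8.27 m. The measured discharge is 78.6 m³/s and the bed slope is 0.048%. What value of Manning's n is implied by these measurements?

Flow area A = b·y = 7.26 × 8.27 = 60.04 m². Wetted perimeter P = b + 2y = 7.26 + 2×8.27 = 23.8 m.
Hydraulic radius R = A/P = 60.04/23.8 = 2.523 m.
Rearranging Manning's equation: n = (1/Q) A R^(2/3) S^(1/2) = (1/78.6) × 60.04 × 2.523^(2/3) × √0.00048 = 0.031.

n = 0.031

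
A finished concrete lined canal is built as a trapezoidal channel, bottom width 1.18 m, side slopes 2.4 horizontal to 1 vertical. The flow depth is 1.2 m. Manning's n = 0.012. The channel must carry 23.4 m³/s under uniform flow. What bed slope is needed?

S = 0.00582

With bottom width b = 1.18 m and side slope z = 2.4: A = (b + zy)y = (1.18 + 2.4×1.2)×1.2 = 4.872 m²; P = b + 2y√(1+z²) = 1.18 + 2×1.2×2.6 = 7.42 m.
Hydraulic radius R = A/P = 4.872/7.42 = 0.6566 m.
From Manning's equation, S = [nQ / (1 A R^(2/3))]² = [0.012 × 23.4 / (1 × 4.872 × 0.6566^(2/3))]² = 0.00582.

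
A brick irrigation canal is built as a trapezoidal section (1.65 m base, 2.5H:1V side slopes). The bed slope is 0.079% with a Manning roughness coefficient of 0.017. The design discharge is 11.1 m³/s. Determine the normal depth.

Manning's equation rearranged: A R^(2/3) = nQ / (1·√S) = 0.017 × 11.1 / (√0.00079) = 6.714.
Try y = 1.61 m: A R^(2/3) = 8.424 — high.
Try y = 1.05 m: A R^(2/3) = 3.245 — low.
Try y = 1.46 m: A R^(2/3) = 6.743 — matches.

y_n = 1.46 m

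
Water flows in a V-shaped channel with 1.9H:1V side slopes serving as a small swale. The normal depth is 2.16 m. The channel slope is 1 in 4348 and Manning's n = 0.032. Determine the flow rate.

For a triangular section with side slope z = 1.9: A = zy² = 1.9×2.16² = 8.865 m²; P = 2y√(1+z²) = 2×2.16×2.147 = 9.275 m.
Hydraulic radius R = A/P = 8.865/9.275 = 0.9557 m.
Manning's equation: Q = (1/n) A R^(2/3) S^(1/2) = (1/0.032) × 8.865 × 0.9557^(2/3) × 0.00023^(1/2) = 4.08 m³/s.

Q = 4.08 m³/s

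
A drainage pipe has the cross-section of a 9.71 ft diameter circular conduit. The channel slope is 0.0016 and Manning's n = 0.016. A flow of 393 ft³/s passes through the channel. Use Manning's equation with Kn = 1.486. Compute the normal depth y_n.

y_n = 6.52 ft

Manning's equation rearranged: A R^(2/3) = nQ / (1.486·√S) = 0.016 × 393 / (1.486 × √0.0016) = 105.8.
At y = 7.61 ft: A R^(2/3) = 128 — high.
At y = 4.94 ft: A R^(2/3) = 68.87 — low.
At y = 6.52 ft: A R^(2/3) = 105.9 — matches.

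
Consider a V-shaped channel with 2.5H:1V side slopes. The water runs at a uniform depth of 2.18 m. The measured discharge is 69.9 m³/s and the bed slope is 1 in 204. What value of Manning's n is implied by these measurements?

For a triangular section with side slope z = 2.5: A = zy² = 2.5×2.18² = 11.88 m²; P = 2y√(1+z²) = 2×2.18×2.693 = 11.74 m.
Hydraulic radius R = A/P = 11.88/11.74 = 1.012 m.
Rearranging Manning's equation: n = (1/Q) A R^(2/3) S^(1/2) = (1/69.9) × 11.88 × 1.012^(2/3) × √0.004902 = 0.012.

n = 0.012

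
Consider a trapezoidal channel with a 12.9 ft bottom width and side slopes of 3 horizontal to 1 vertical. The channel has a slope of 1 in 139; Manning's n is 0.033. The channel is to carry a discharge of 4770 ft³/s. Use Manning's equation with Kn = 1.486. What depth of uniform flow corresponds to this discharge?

Manning's equation rearranged: A R^(2/3) = nQ / (1.486·√S) = 0.033 × 4770 / (1.486 × √0.007194) = 1249.
At y = 10.7 ft: A R^(2/3) = 1586 — high.
At y = 7.93 ft: A R^(2/3) = 806.4 — low.
At y = 9.64 ft: A R^(2/3) = 1250 — close enough.

y_n = 9.64 ft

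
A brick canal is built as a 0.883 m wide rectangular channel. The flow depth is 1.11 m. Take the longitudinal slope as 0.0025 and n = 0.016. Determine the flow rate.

Q = 1.42 m³/s

Flow area A = b·y = 0.883 × 1.11 = 0.9801 m². Wetted perimeter P = b + 2y = 0.883 + 2×1.11 = 3.103 m.
Hydraulic radius R = A/P = 0.9801/3.103 = 0.3159 m.
Manning's equation: Q = (1/n) A R^(2/3) S^(1/2) = (1/0.016) × 0.9801 × 0.3159^(2/3) × 0.0025^(1/2) = 1.42 m³/s.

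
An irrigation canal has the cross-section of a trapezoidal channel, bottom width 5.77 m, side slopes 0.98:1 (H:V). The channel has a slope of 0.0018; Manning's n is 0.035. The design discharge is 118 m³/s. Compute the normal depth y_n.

Manning's equation rearranged: A R^(2/3) = nQ / (1·√S) = 0.035 × 118 / (√0.0018) = 97.35.
Trying y = 6.01 m: A R^(2/3) = 149 — too large.
Trying y = 4.11 m: A R^(2/3) = 70.78 — too small.
Trying y = 4.85 m: A R^(2/3) = 97.42 — ≈ 97.35.

y_n = 4.85 m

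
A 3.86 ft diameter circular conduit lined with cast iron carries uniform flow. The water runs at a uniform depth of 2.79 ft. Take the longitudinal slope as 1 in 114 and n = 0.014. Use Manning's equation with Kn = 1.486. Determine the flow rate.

For a circular section of diameter D = 3.86 ft at depth y = 2.79 ft, the central angle is θ = 2 arccos(1 − 2y/D) = 4.065 rad. Then A = (D²/8)(θ − sin θ) = 9.057 ft² and P = Dθ/2 = 7.846 ft.
Hydraulic radius R = A/P = 9.057/7.846 = 1.154 ft.
Manning's equation: Q = (1.486/n) A R^(2/3) S^(1/2) = (1.486/0.014) × 9.057 × 1.154^(2/3) × 0.008772^(1/2) = 99.1 ft³/s.

Q = 99.1 ft³/s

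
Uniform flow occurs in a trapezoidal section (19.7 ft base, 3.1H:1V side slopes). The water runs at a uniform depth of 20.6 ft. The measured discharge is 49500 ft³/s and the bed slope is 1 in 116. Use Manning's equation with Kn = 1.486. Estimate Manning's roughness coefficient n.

With bottom width b = 19.7 ft and side slope z = 3.1: A = (b + zy)y = (19.7 + 3.1×20.6)×20.6 = 1721 ft²; P = b + 2y√(1+z²) = 19.7 + 2×20.6×3.257 = 153.9 ft.
Hydraulic radius R = A/P = 1721/153.9 = 11.18 ft.
Rearranging Manning's equation: n = (1.486/Q) A R^(2/3) S^(1/2) = (1.486/49500) × 1721 × 11.18^(2/3) × √0.008621 = 0.024.

n = 0.024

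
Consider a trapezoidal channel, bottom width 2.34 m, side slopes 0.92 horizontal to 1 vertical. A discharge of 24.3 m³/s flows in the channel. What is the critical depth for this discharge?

At critical depth, Q² T / (g A³) = 1, i.e. A³/T = Q²/g = 24.3²/9.81 = 60.19.
At y = 2 m: A³/T = 97.06 — over.
At y = 1.76 m: A³/T = 60.65 — matches.

y_c = 1.76 m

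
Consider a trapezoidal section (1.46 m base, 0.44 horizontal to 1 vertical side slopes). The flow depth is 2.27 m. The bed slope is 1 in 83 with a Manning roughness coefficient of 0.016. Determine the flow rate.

With bottom width b = 1.46 m and side slope z = 0.44: A = (b + zy)y = (1.46 + 0.44×2.27)×2.27 = 5.581 m²; P = b + 2y√(1+z²) = 1.46 + 2×2.27×1.093 = 6.42 m.
Hydraulic radius R = A/P = 5.581/6.42 = 0.8694 m.
Manning's equation: Q = (1/n) A R^(2/3) S^(1/2) = (1/0.016) × 5.581 × 0.8694^(2/3) × 0.01205^(1/2) = 34.9 m³/s.

Q = 34.9 m³/s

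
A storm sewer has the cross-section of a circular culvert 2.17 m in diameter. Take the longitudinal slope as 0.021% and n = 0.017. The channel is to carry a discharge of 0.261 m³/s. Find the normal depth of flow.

Manning's equation rearranged: A R^(2/3) = nQ / (1·√S) = 0.017 × 0.261 / (√0.00021) = 0.3062.
Trying y = 0.407 m: A R^(2/3) = 0.1891 — too small.
Trying y = 0.608 m: A R^(2/3) = 0.4218 — too large.
Trying y = 0.517 m: A R^(2/3) = 0.3062 — close enough.

y_n = 0.517 m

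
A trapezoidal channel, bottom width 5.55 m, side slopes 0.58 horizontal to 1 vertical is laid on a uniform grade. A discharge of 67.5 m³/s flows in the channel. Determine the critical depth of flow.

y_c = 2.27 m

At critical depth, Q² T / (g A³) = 1, i.e. A³/T = Q²/g = 67.5²/9.81 = 464.4.
Try y = 1.79 m: A³/T = 215.1 — too small.
Try y = 2.52 m: A³/T = 651 — too large.
Try y = 2.27 m: A³/T = 462.8 — matches.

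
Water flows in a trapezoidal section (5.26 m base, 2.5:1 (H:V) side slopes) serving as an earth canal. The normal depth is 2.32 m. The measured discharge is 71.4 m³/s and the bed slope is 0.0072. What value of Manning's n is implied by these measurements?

n = 0.039

With bottom width b = 5.26 m and side slope z = 2.5: A = (b + zy)y = (5.26 + 2.5×2.32)×2.32 = 25.66 m²; P = b + 2y√(1+z²) = 5.26 + 2×2.32×2.693 = 17.75 m.
Hydraulic radius R = A/P = 25.66/17.75 = 1.445 m.
Rearranging Manning's equation: n = (1/Q) A R^(2/3) S^(1/2) = (1/71.4) × 25.66 × 1.445^(2/3) × √0.0072 = 0.039.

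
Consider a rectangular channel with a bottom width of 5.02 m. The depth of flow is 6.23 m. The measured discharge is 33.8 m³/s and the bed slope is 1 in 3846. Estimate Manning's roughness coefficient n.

n = 0.022

Flow area A = b·y = 5.02 × 6.23 = 31.27 m². Wetted perimeter P = b + 2y = 5.02 + 2×6.23 = 17.48 m.
Hydraulic radius R = A/P = 31.27/17.48 = 1.789 m.
Rearranging Manning's equation: n = (1/Q) A R^(2/3) S^(1/2) = (1/33.8) × 31.27 × 1.789^(2/3) × √0.00026 = 0.022.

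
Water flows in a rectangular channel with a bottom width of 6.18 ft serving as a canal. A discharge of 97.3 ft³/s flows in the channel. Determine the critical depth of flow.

For a rectangular channel, critical depth y_c = (q²/g)^(1/3) where q = Q/b = 97.3/6.18 = 15.74 ft²/s.
So y_c = (15.74²/32.2)^(1/3) = 1.97 ft.

y_c = 1.97 ft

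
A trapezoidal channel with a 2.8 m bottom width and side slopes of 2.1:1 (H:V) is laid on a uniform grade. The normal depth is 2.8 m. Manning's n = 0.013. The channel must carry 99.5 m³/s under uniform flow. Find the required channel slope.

With bottom width b = 2.8 m and side slope z = 2.1: A = (b + zy)y = (2.8 + 2.1×2.8)×2.8 = 24.3 m²; P = b + 2y√(1+z²) = 2.8 + 2×2.8×2.326 = 15.83 m.
Hydraulic radius R = A/P = 24.3/15.83 = 1.536 m.
From Manning's equation, S = [nQ / (1 A R^(2/3))]² = [0.013 × 99.5 / (1 × 24.3 × 1.536^(2/3))]² = 0.0016.

S = 0.0016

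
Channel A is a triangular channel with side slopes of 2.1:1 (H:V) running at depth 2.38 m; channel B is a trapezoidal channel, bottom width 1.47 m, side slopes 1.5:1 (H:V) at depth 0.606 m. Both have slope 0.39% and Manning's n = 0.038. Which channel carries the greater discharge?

channel A

Channel A: For a triangular section with side slope z = 2.1: A = zy² = 2.1×2.38² = 11.9 m²; P = 2y√(1+z²) = 2×2.38×2.326 = 11.07 m. Hydraulic radius R = A/P = 11.9/11.07 = 1.074 m. Q_A = (1/0.038)·11.9·1.074^(2/3)·√0.0039 = 20.51 m³/s.
Channel B: With bottom width b = 1.47 m and side slope z = 1.5: A = (b + zy)y = (1.47 + 1.5×0.606)×0.606 = 1.442 m²; P = b + 2y√(1+z²) = 1.47 + 2×0.606×1.803 = 3.655 m. Hydraulic radius R = A/P = 1.442/3.655 = 0.3944 m. Q_B = (1/0.038)·1.442·0.3944^(2/3)·√0.0039 = 1.274 m³/s.
Q_A = 20.51 m³/s vs Q_B = 1.274 m³/s, so channel A carries more.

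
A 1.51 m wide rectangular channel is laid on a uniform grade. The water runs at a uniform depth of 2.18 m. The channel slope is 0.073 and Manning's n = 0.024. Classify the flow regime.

Flow area A = b·y = 1.51 × 2.18 = 3.292 m². Wetted perimeter P = b + 2y = 1.51 + 2×2.18 = 5.87 m.
Hydraulic radius R = A/P = 3.292/5.87 = 0.5608 m.
V = (1/n) R^(2/3) √S = (1/0.024) × 0.5608^(2/3) × √0.073 = 7.656 m/s. Hydraulic depth D_h = A/T = 3.292/1.51 = 2.18 m.
Froude number Fr = V/√(g·D_h) = 7.656/√(9.81×2.18) = 1.66, which is greater than 1, so the flow is supercritical.

supercritical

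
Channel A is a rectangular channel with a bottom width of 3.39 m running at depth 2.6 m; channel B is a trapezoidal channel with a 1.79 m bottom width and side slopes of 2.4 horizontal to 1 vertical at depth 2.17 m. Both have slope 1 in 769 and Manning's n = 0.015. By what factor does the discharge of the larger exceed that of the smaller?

1.87

Channel A: Flow area A = b·y = 3.39 × 2.6 = 8.814 m². Wetted perimeter P = b + 2y = 3.39 + 2×2.6 = 8.59 m. Hydraulic radius R = A/P = 8.814/8.59 = 1.026 m. Q_A = (1/0.015)·8.814·1.026^(2/3)·√0.0013 = 21.56 m³/s.
Channel B: With bottom width b = 1.79 m and side slope z = 2.4: A = (b + zy)y = (1.79 + 2.4×2.17)×2.17 = 15.19 m²; P = b + 2y√(1+z²) = 1.79 + 2×2.17×2.6 = 13.07 m. Hydraulic radius R = A/P = 15.19/13.07 = 1.162 m. Q_B = (1/0.015)·15.19·1.162^(2/3)·√0.0013 = 40.34 m³/s.
The larger discharge is 40.34 m³/s and the smaller is 21.56 m³/s; the ratio is 1.87.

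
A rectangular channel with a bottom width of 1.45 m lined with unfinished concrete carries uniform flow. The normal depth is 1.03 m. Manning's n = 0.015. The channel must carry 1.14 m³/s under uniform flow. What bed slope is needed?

S = 0.00041

Flow area A = b·y = 1.45 × 1.03 = 1.494 m². Wetted perimeter P = b + 2y = 1.45 + 2×1.03 = 3.51 m.
Hydraulic radius R = A/P = 1.494/3.51 = 0.4255 m.
From Manning's equation, S = [nQ / (1 A R^(2/3))]² = [0.015 × 1.14 / (1 × 1.494 × 0.4255^(2/3))]² = 0.00041.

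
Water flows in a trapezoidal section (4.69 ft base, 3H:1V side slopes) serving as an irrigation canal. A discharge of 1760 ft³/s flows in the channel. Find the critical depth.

At critical depth, Q² T / (g A³) = 1, i.e. A³/T = Q²/g = 1760²/32.2 = 96200.
Trying y = 4.64 ft: A³/T = 19790 — too small.
Trying y = 6.61 ft: A³/T = 96000 — ≈ 96200.

y_c = 6.61 ft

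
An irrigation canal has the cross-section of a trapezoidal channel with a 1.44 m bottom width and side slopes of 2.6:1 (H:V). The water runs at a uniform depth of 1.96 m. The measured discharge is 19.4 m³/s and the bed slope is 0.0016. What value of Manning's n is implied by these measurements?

With bottom width b = 1.44 m and side slope z = 2.6: A = (b + zy)y = (1.44 + 2.6×1.96)×1.96 = 12.81 m²; P = b + 2y√(1+z²) = 1.44 + 2×1.96×2.786 = 12.36 m.
Hydraulic radius R = A/P = 12.81/12.36 = 1.036 m.
Rearranging Manning's equation: n = (1/Q) A R^(2/3) S^(1/2) = (1/19.4) × 12.81 × 1.036^(2/3) × √0.0016 = 0.0271.

n = 0.0271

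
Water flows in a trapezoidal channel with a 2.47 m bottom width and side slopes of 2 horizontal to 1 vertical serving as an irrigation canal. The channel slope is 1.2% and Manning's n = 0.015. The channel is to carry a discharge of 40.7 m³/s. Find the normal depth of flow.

Manning's equation rearranged: A R^(2/3) = nQ / (1·√S) = 0.015 × 40.7 / (√0.012) = 5.573.
Trying y = 0.93 m: A R^(2/3) = 2.888 — low.
Trying y = 1.43 m: A R^(2/3) = 6.892 — high.
Trying y = 1.29 m: A R^(2/3) = 5.57 — ≈ 5.573.

y_n = 1.29 m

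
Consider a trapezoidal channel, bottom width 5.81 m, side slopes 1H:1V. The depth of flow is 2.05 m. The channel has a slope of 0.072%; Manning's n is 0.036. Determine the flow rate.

Q = 14.9 m³/s

With bottom width b = 5.81 m and side slope z = 1: A = (b + zy)y = (5.81 + 1×2.05)×2.05 = 16.11 m²; P = b + 2y√(1+z²) = 5.81 + 2×2.05×1.414 = 11.61 m.
Hydraulic radius R = A/P = 16.11/11.61 = 1.388 m.
Manning's equation: Q = (1/n) A R^(2/3) S^(1/2) = (1/0.036) × 16.11 × 1.388^(2/3) × 0.00072^(1/2) = 14.9 m³/s.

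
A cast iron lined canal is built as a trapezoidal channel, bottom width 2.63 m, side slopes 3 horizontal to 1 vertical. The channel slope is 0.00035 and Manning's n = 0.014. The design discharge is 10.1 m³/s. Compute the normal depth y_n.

Manning's equation rearranged: A R^(2/3) = nQ / (1·√S) = 0.014 × 10.1 / (√0.00035) = 7.558.
Trying y = 0.911 m: A R^(2/3) = 3.407 — low.
Trying y = 1.33 m: A R^(2/3) = 7.571 — ≈ 7.558.

y_n = 1.33 m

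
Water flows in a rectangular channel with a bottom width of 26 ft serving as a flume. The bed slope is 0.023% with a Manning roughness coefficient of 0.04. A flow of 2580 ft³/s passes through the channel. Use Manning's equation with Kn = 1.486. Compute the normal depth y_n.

y_n = 38.6 ft

Manning's equation rearranged: A R^(2/3) = nQ / (1.486·√S) = 0.04 × 2580 / (1.486 × √0.00023) = 4579.
At y = 31.9 ft: A R^(2/3) = 3651 — low.
At y = 47.5 ft: A R^(2/3) = 5811 — high.
At y = 38.6 ft: A R^(2/3) = 4572 — close enough.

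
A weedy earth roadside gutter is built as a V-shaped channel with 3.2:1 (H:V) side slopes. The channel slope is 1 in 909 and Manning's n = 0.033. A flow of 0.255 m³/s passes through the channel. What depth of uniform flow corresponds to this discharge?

Manning's equation rearranged: A R^(2/3) = nQ / (1·√S) = 0.033 × 0.255 / (√0.0011) = 0.2537.
Try y = 0.352 m: A R^(2/3) = 0.1207 — short.
Try y = 0.465 m: A R^(2/3) = 0.2536 — close enough.

y_n = 0.465 m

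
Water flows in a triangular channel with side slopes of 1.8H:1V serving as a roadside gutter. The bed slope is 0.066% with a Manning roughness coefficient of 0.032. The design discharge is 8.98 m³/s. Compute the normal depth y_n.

Manning's equation rearranged: A R^(2/3) = nQ / (1·√S) = 0.032 × 8.98 / (√0.00066) = 11.19.
At y = 2.69 m: A R^(2/3) = 14.51 — over.
At y = 2.44 m: A R^(2/3) = 11.19 — matches.

y_n = 2.44 m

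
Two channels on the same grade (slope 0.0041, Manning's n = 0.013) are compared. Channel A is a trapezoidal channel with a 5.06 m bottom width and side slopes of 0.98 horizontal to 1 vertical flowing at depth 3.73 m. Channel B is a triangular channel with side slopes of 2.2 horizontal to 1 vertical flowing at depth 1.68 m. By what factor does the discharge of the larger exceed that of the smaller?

Channel A: With bottom width b = 5.06 m and side slope z = 0.98: A = (b + zy)y = (5.06 + 0.98×3.73)×3.73 = 32.51 m²; P = b + 2y√(1+z²) = 5.06 + 2×3.73×1.4 = 15.51 m. Hydraulic radius R = A/P = 32.51/15.51 = 2.097 m. Q_A = (1/0.013)·32.51·2.097^(2/3)·√0.0041 = 262.3 m³/s.
Channel B: For a triangular section with side slope z = 2.2: A = zy² = 2.2×1.68² = 6.209 m²; P = 2y√(1+z²) = 2×1.68×2.417 = 8.12 m. Hydraulic radius R = A/P = 6.209/8.12 = 0.7647 m. Q_B = (1/0.013)·6.209·0.7647^(2/3)·√0.0041 = 25.58 m³/s.
The larger discharge is 262.3 m³/s and the smaller is 25.58 m³/s; the ratio is 10.3.

10.3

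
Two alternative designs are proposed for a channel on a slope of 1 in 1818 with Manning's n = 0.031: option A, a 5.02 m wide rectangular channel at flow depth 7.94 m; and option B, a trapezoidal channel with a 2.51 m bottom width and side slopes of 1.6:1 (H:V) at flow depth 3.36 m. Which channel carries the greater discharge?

Channel A: Flow area A = b·y = 5.02 × 7.94 = 39.86 m². Wetted perimeter P = b + 2y = 5.02 + 2×7.94 = 20.9 m. Hydraulic radius R = A/P = 39.86/20.9 = 1.907 m. Q_A = (1/0.031)·39.86·1.907^(2/3)·√0.0005501 = 46.38 m³/s.
Channel B: With bottom width b = 2.51 m and side slope z = 1.6: A = (b + zy)y = (2.51 + 1.6×3.36)×3.36 = 26.5 m²; P = b + 2y√(1+z²) = 2.51 + 2×3.36×1.887 = 15.19 m. Hydraulic radius R = A/P = 26.5/15.19 = 1.744 m. Q_B = (1/0.031)·26.5·1.744^(2/3)·√0.0005501 = 29.05 m³/s.
Q_A = 46.38 m³/s vs Q_B = 29.05 m³/s, so channel A carries more.

channel A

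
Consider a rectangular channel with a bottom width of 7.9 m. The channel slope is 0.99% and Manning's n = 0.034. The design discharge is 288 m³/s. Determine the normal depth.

y_n = 6.77 m

Manning's equation rearranged: A R^(2/3) = nQ / (1·√S) = 0.034 × 288 / (√0.0099) = 98.41.
Try y = 4.65 m: A R^(2/3) = 60.92 — short.
Try y = 7.34 m: A R^(2/3) = 108.7 — over.
Try y = 6.77 m: A R^(2/3) = 98.37 — close enough.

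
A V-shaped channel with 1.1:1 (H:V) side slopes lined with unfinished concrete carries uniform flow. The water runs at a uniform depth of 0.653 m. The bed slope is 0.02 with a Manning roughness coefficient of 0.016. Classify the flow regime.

supercritical

For a triangular section with side slope z = 1.1: A = zy² = 1.1×0.653² = 0.469 m²; P = 2y√(1+z²) = 2×0.653×1.487 = 1.942 m.
Hydraulic radius R = A/P = 0.469/1.942 = 0.2416 m.
V = (1/n) R^(2/3) √S = (1/0.016) × 0.2416^(2/3) × √0.02 = 3.429 m/s. Hydraulic depth D_h = A/T = 0.469/1.437 = 0.3265 m.
Froude number Fr = V/√(g·D_h) = 3.429/√(9.81×0.3265) = 1.92, which is greater than 1, so the flow is supercritical.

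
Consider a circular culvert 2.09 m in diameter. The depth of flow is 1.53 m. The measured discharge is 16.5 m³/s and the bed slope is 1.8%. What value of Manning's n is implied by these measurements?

For a circular section of diameter D = 2.09 m at depth y = 1.53 m, the central angle is θ = 2 arccos(1 − 2y/D) = 4.107 rad. Then A = (D²/8)(θ − sin θ) = 2.691 m² and P = Dθ/2 = 4.292 m.
Hydraulic radius R = A/P = 2.691/4.292 = 0.6271 m.
Rearranging Manning's equation: n = (1/Q) A R^(2/3) S^(1/2) = (1/16.5) × 2.691 × 0.6271^(2/3) × √0.018 = 0.016.

n = 0.016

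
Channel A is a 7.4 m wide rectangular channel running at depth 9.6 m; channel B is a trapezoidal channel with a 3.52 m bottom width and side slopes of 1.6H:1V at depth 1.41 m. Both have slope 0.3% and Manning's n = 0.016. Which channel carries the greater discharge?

Channel A: Flow area A = b·y = 7.4 × 9.6 = 71.04 m². Wetted perimeter P = b + 2y = 7.4 + 2×9.6 = 26.6 m. Hydraulic radius R = A/P = 71.04/26.6 = 2.671 m. Q_A = (1/0.016)·71.04·2.671^(2/3)·√0.003 = 468.1 m³/s.
Channel B: With bottom width b = 3.52 m and side slope z = 1.6: A = (b + zy)y = (3.52 + 1.6×1.41)×1.41 = 8.144 m²; P = b + 2y√(1+z²) = 3.52 + 2×1.41×1.887 = 8.841 m. Hydraulic radius R = A/P = 8.144/8.841 = 0.9212 m. Q_B = (1/0.016)·8.144·0.9212^(2/3)·√0.003 = 26.4 m³/s.
Q_A = 468.1 m³/s vs Q_B = 26.4 m³/s, so channel A carries more.

channel A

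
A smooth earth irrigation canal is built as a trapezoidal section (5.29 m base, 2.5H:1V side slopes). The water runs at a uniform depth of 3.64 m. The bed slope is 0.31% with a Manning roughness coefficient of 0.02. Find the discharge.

Q = 239 m³/s

With bottom width b = 5.29 m and side slope z = 2.5: A = (b + zy)y = (5.29 + 2.5×3.64)×3.64 = 52.38 m²; P = b + 2y√(1+z²) = 5.29 + 2×3.64×2.693 = 24.89 m.
Hydraulic radius R = A/P = 52.38/24.89 = 2.104 m.
Manning's equation: Q = (1/n) A R^(2/3) S^(1/2) = (1/0.02) × 52.38 × 2.104^(2/3) × 0.0031^(1/2) = 239 m³/s.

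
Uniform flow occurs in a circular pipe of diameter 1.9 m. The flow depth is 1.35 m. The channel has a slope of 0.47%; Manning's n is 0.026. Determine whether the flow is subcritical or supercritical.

subcritical

For a circular section of diameter D = 1.9 m at depth y = 1.35 m, the central angle is θ = 2 arccos(1 − 2y/D) = 4.011 rad. Then A = (D²/8)(θ − sin θ) = 2.155 m² and P = Dθ/2 = 3.81 m.
Hydraulic radius R = A/P = 2.155/3.81 = 0.5655 m.
V = (1/n) R^(2/3) √S = (1/0.026) × 0.5655^(2/3) × √0.0047 = 1.803 m/s. Hydraulic depth D_h = A/T = 2.155/1.723 = 1.25 m.
Froude number Fr = V/√(g·D_h) = 1.803/√(9.81×1.25) = 0.515, which is less than 1, so the flow is subcritical.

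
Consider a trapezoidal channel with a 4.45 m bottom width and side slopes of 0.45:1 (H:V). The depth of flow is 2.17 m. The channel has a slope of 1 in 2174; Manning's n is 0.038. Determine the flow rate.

With bottom width b = 4.45 m and side slope z = 0.45: A = (b + zy)y = (4.45 + 0.45×2.17)×2.17 = 11.78 m²; P = b + 2y√(1+z²) = 4.45 + 2×2.17×1.097 = 9.209 m.
Hydraulic radius R = A/P = 11.78/9.209 = 1.279 m.
Manning's equation: Q = (1/n) A R^(2/3) S^(1/2) = (1/0.038) × 11.78 × 1.279^(2/3) × 0.00046^(1/2) = 7.83 m³/s.

Q = 7.83 m³/s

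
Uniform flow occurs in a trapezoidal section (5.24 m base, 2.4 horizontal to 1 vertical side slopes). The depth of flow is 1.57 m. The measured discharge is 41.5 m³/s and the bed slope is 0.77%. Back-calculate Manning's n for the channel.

With bottom width b = 5.24 m and side slope z = 2.4: A = (b + zy)y = (5.24 + 2.4×1.57)×1.57 = 14.14 m²; P = b + 2y√(1+z²) = 5.24 + 2×1.57×2.6 = 13.4 m.
Hydraulic radius R = A/P = 14.14/13.4 = 1.055 m.
Rearranging Manning's equation: n = (1/Q) A R^(2/3) S^(1/2) = (1/41.5) × 14.14 × 1.055^(2/3) × √0.0077 = 0.031.

n = 0.031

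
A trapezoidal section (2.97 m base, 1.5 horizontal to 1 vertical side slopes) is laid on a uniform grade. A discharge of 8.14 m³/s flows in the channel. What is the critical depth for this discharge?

y_c = 0.795 m

At critical depth, Q² T / (g A³) = 1, i.e. A³/T = Q²/g = 8.14²/9.81 = 6.754.
Try y = 0.601 m: A³/T = 2.639 — too small.
Try y = 0.987 m: A³/T = 14.29 — too large.
Try y = 0.795 m: A³/T = 6.767 — matches.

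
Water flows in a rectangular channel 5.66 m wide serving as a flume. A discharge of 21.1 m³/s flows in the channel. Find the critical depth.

y_c = 1.12 m

For a rectangular channel, critical depth y_c = (q²/g)^(1/3) where q = Q/b = 21.1/5.66 = 3.728 m²/s.
So y_c = (3.728²/9.81)^(1/3) = 1.12 m.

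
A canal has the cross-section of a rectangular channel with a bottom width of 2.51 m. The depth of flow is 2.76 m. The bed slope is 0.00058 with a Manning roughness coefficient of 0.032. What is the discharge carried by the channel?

Flow area A = b·y = 2.51 × 2.76 = 6.928 m². Wetted perimeter P = b + 2y = 2.51 + 2×2.76 = 8.03 m.
Hydraulic radius R = A/P = 6.928/8.03 = 0.8627 m.
Manning's equation: Q = (1/n) A R^(2/3) S^(1/2) = (1/0.032) × 6.928 × 0.8627^(2/3) × 0.00058^(1/2) = 4.72 m³/s.

Q = 4.72 m³/s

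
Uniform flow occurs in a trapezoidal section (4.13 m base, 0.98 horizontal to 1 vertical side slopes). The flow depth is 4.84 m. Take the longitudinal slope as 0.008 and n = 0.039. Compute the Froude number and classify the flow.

With bottom width b = 4.13 m and side slope z = 0.98: A = (b + zy)y = (4.13 + 0.98×4.84)×4.84 = 42.95 m²; P = b + 2y√(1+z²) = 4.13 + 2×4.84×1.4 = 17.68 m.
Hydraulic radius R = A/P = 42.95/17.68 = 2.429 m.
V = (1/n) R^(2/3) √S = (1/0.039) × 2.429^(2/3) × √0.008 = 4.144 m/s. Hydraulic depth D_h = A/T = 42.95/13.62 = 3.154 m.
Froude number Fr = V/√(g·D_h) = 4.144/√(9.81×3.154) = 0.745, which is less than 1, so the flow is subcritical.

subcritical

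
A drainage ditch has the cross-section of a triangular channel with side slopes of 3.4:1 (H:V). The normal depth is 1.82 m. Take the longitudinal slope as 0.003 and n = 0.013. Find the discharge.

Q = 43.3 m³/s

For a triangular section with side slope z = 3.4: A = zy² = 3.4×1.82² = 11.26 m²; P = 2y√(1+z²) = 2×1.82×3.544 = 12.9 m.
Hydraulic radius R = A/P = 11.26/12.9 = 0.873 m.
Manning's equation: Q = (1/n) A R^(2/3) S^(1/2) = (1/0.013) × 11.26 × 0.873^(2/3) × 0.003^(1/2) = 43.3 m³/s.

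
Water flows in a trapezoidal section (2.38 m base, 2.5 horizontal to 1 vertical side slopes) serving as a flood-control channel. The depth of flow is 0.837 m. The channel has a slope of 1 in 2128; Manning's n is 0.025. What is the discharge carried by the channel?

Q = 2.16 m³/s

With bottom width b = 2.38 m and side slope z = 2.5: A = (b + zy)y = (2.38 + 2.5×0.837)×0.837 = 3.743 m²; P = b + 2y√(1+z²) = 2.38 + 2×0.837×2.693 = 6.887 m.
Hydraulic radius R = A/P = 3.743/6.887 = 0.5435 m.
Manning's equation: Q = (1/n) A R^(2/3) S^(1/2) = (1/0.025) × 3.743 × 0.5435^(2/3) × 0.0004699^(1/2) = 2.16 m³/s.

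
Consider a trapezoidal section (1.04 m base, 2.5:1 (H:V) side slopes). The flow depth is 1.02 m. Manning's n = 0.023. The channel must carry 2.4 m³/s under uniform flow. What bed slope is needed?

With bottom width b = 1.04 m and side slope z = 2.5: A = (b + zy)y = (1.04 + 2.5×1.02)×1.02 = 3.662 m²; P = b + 2y√(1+z²) = 1.04 + 2×1.02×2.693 = 6.533 m.
Hydraulic radius R = A/P = 3.662/6.533 = 0.5605 m.
From Manning's equation, S = [nQ / (1 A R^(2/3))]² = [0.023 × 2.4 / (1 × 3.662 × 0.5605^(2/3))]² = 0.000492.

S = 0.000492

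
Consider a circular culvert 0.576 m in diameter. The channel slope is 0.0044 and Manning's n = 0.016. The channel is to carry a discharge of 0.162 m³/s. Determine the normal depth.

Manning's equation rearranged: A R^(2/3) = nQ / (1·√S) = 0.016 × 0.162 / (√0.0044) = 0.03908.
At y = 0.249 m: A R^(2/3) = 0.02776 — short.
At y = 0.347 m: A R^(2/3) = 0.04839 — over.
At y = 0.303 m: A R^(2/3) = 0.03898 — ≈ 0.03908.

y_n = 0.303 m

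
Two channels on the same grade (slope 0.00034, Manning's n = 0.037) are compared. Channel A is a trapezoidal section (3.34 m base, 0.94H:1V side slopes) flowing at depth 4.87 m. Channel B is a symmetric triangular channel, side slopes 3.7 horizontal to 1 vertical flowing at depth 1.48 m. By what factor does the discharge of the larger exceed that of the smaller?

Channel A: With bottom width b = 3.34 m and side slope z = 0.94: A = (b + zy)y = (3.34 + 0.94×4.87)×4.87 = 38.56 m²; P = b + 2y√(1+z²) = 3.34 + 2×4.87×1.372 = 16.71 m. Hydraulic radius R = A/P = 38.56/16.71 = 2.308 m. Q_A = (1/0.037)·38.56·2.308^(2/3)·√0.00034 = 33.56 m³/s.
Channel B: For a triangular section with side slope z = 3.7: A = zy² = 3.7×1.48² = 8.104 m²; P = 2y√(1+z²) = 2×1.48×3.833 = 11.34 m. Hydraulic radius R = A/P = 8.104/11.34 = 0.7144 m. Q_B = (1/0.037)·8.104·0.7144^(2/3)·√0.00034 = 3.228 m³/s.
The larger discharge is 33.56 m³/s and the smaller is 3.228 m³/s; the ratio is 10.4.

10.4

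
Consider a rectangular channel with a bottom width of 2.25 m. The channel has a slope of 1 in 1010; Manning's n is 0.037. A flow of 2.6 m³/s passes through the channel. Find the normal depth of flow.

y_n = 1.75 m

Manning's equation rearranged: A R^(2/3) = nQ / (1·√S) = 0.037 × 2.6 / (√0.0009901) = 3.057.
Try y = 1.44 m: A R^(2/3) = 2.385 — too small.
Try y = 1.75 m: A R^(2/3) = 3.059 — ≈ 3.057.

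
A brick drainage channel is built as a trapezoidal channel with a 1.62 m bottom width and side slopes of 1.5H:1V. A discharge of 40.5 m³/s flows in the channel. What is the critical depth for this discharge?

y_c = 2.24 m

At critical depth, Q² T / (g A³) = 1, i.e. A³/T = Q²/g = 40.5²/9.81 = 167.2.
Trying y = 2.5 m: A³/T = 265.3 — over.
Trying y = 2.24 m: A³/T = 166.4 — matches.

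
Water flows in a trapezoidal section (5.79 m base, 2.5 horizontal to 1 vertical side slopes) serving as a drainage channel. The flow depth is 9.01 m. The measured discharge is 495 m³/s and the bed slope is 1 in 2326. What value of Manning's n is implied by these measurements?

n = 0.03

With bottom width b = 5.79 m and side slope z = 2.5: A = (b + zy)y = (5.79 + 2.5×9.01)×9.01 = 255.1 m²; P = b + 2y√(1+z²) = 5.79 + 2×9.01×2.693 = 54.31 m.
Hydraulic radius R = A/P = 255.1/54.31 = 4.697 m.
Rearranging Manning's equation: n = (1/Q) A R^(2/3) S^(1/2) = (1/495) × 255.1 × 4.697^(2/3) × √0.0004299 = 0.03.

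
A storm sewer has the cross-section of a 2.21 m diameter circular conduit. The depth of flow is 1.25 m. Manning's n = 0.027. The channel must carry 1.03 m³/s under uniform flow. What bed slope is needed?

S = 0.000309

For a circular section of diameter D = 2.21 m at depth y = 1.25 m, the central angle is θ = 2 arccos(1 − 2y/D) = 3.405 rad. Then A = (D²/8)(θ − sin θ) = 2.238 m² and P = Dθ/2 = 3.762 m.
Hydraulic radius R = A/P = 2.238/3.762 = 0.5947 m.
From Manning's equation, S = [nQ / (1 A R^(2/3))]² = [0.027 × 1.03 / (1 × 2.238 × 0.5947^(2/3))]² = 0.000309.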